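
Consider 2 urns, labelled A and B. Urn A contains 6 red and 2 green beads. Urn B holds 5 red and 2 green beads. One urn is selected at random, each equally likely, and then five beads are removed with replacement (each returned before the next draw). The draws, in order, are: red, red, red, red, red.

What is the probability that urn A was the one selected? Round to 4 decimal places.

The likelihood of the observed sequence under each hypothesis: P(data | urn A) = (6/8)(6/8)(6/8)(6/8)(6/8) = 0.2373; P(data | urn B) = (5/7)(5/7)(5/7)(5/7)(5/7) = 0.18593.
The prior-weighted likelihoods are 1/2 · 0.2373 = 0.11865, 1/2 · 0.18593 = 0.092967; with total 0.21162.
By Bayes' rule, P(urn A | data) = (0.11865) / (0.21162) = 0.56069.

0.5607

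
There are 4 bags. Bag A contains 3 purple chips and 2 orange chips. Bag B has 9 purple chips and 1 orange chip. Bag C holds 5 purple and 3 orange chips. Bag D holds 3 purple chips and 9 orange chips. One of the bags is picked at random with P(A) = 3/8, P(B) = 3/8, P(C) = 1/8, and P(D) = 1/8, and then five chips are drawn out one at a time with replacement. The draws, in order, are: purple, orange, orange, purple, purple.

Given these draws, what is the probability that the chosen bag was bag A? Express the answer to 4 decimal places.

For each hypothesis, P(data | H) works out to: P(data | bag A) = (3/5)(2/5)(2/5)(3/5)(3/5) = 0.03456; P(data | bag B) = (9/10)(1/10)(1/10)(9/10)(9/10) = 0.00729; P(data | bag C) = (5/8)(3/8)(3/8)(5/8)(5/8) = 0.034332; P(data | bag D) = (3/12)(9/12)(9/12)(3/12)(3/12) = 0.0087891.
The prior-weighted likelihoods are 3/8 · 0.03456 = 0.01296, 3/8 · 0.00729 = 0.0027338, 1/8 · 0.034332 = 0.0042915, 1/8 · 0.0087891 = 0.0010986; these sum to 0.021084.
By Bayes' rule, P(bag A | data) = (0.01296) / (0.021084) = 0.61469.

0.6147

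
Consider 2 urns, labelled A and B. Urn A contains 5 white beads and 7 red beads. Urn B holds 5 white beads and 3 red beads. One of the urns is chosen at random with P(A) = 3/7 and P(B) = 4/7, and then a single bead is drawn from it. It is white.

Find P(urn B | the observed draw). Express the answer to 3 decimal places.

0.667

Compute the likelihood of this draw for each case: P(data | urn A) = (5/12) = 5/12; P(data | urn B) = (5/8) = 5/8.
The prior-weighted likelihoods are 3/7 · 5/12 = 5/28, 4/7 · 5/8 = 5/14; these sum to 15/28.
Hence P(urn B | data) = (5/14) / (15/28) = 2/3.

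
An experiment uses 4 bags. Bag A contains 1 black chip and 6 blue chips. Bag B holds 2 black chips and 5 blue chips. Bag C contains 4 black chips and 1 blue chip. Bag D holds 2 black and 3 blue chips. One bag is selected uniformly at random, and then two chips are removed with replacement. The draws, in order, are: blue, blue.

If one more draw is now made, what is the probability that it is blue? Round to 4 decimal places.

Under each hypothesis, the probability of the observed sequence is: P(data | bag A) = (6/7)(6/7) = 36/49; P(data | bag B) = (5/7)(5/7) = 25/49; P(data | bag C) = (1/5)(1/5) = 1/25; P(data | bag D) = (3/5)(3/5) = 9/25.
Multiplying each by its prior: 1/4 · 36/49 = 9/49, 1/4 · 25/49 = 25/196, 1/4 · 1/25 = 1/100, 1/4 · 9/25 = 9/100; these sum to 403/980.
Dividing through by the total gives posterior P(bag A | data) = 0.44665, P(bag B | data) = 0.31017, P(bag C | data) = 0.024318, P(bag D | data) = 0.21886.
The predictive probability is P(blue next | data) = (6/7)(0.44665) + (5/7)(0.31017) + (1/5)(0.024318) + (3/5)(0.21886) = 0.74057.

0.7406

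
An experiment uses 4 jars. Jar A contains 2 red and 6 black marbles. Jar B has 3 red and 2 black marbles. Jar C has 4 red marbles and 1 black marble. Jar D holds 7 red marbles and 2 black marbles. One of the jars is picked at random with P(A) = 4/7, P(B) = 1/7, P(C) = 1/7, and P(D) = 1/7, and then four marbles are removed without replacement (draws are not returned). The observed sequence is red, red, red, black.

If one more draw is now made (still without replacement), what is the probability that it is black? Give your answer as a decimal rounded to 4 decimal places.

0.2911

For each hypothesis, P(data | H) works out to: P(data | jar A) = (2/8)(1/7)(0/6) = 0; P(data | jar B) = (3/5)(2/4)(1/3)(2/2) = 0.1; P(data | jar C) = (4/5)(3/4)(2/3)(1/2) = 0.2; P(data | jar D) = (7/9)(6/8)(5/7)(2/6) = 0.13889.
Multiplying each by its prior: 4/7 · 0 = 0, 1/7 · 0.1 = 0.014286, 1/7 · 0.2 = 0.028571, 1/7 · 0.13889 = 0.019841; with total 0.062698.
Normalising, the posterior is P(jar A | data) = 0, P(jar B | data) = 0.22785, P(jar C | data) = 0.4557, P(jar D | data) = 0.31646.
Averaging over the posterior, P(black next | data) = (1)(0.22785) + (0)(0.4557) + (1/5)(0.31646) = 0.29114.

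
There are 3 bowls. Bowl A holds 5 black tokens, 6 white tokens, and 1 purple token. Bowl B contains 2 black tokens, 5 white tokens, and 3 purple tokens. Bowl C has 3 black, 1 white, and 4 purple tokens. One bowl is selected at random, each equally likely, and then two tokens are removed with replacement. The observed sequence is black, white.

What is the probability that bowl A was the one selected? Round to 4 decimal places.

Under each hypothesis, the probability of the observed sequence is: P(data | bowl A) = (5/12)(6/12) = 0.20833; P(data | bowl B) = (2/10)(5/10) = 0.1; P(data | bowl C) = (3/8)(1/8) = 0.046875.
Weighting by the prior gives 1/3 · 0.20833 = 0.069444, 1/3 · 0.1 = 0.033333, 1/3 · 0.046875 = 0.015625; these sum to 0.1184.
So P(bowl A | data) = (0.069444) / (0.1184) = 0.58651.

0.5865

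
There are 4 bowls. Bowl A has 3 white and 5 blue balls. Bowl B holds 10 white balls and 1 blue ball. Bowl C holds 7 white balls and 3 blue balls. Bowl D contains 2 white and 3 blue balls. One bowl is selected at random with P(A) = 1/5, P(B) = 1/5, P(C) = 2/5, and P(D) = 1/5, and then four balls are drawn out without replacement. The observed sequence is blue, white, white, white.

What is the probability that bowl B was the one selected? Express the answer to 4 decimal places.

Under each hypothesis, the probability of the observed sequence is: P(data | bowl A) = (5/8)(3/7)(2/6)(1/5) = 0.017857; P(data | bowl B) = (1/11)(10/10)(9/9)(8/8) = 0.090909; P(data | bowl C) = (3/10)(7/9)(6/8)(5/7) = 0.125; P(data | bowl D) = (3/5)(2/4)(1/3)(0/2) = 0.
Weighting by the prior gives 1/5 · 0.017857 = 0.0035714, 1/5 · 0.090909 = 0.018182, 2/5 · 0.125 = 0.05, 1/5 · 0 = 0; these sum to 0.071753.
So P(bowl B | data) = (0.018182) / (0.071753) = 0.25339.

0.2534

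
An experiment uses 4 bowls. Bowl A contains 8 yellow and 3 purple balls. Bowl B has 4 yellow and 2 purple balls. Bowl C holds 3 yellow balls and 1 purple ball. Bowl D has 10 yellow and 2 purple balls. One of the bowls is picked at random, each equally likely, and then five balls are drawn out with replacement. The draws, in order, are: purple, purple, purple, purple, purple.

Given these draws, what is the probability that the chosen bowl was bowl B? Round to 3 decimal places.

0.612

Under each hypothesis, the probability of the observed sequence is: P(data | bowl A) = (3/11)(3/11)(3/11)(3/11)(3/11) = 0.0015088; P(data | bowl B) = (2/6)(2/6)(2/6)(2/6)(2/6) = 0.0041152; P(data | bowl C) = (1/4)(1/4)(1/4)(1/4)(1/4) = 0.00097656; P(data | bowl D) = (2/12)(2/12)(2/12)(2/12)(2/12) = 0.0001286.
Weighting by the prior gives 1/4 · 0.0015088 = 0.00037721, 1/4 · 0.0041152 = 0.0010288, 1/4 · 0.00097656 = 0.00024414, 1/4 · 0.0001286 = 3.215e-05; with total 0.0016823.
By Bayes' rule, P(bowl B | data) = (0.0010288) / (0.0016823) = 0.61155.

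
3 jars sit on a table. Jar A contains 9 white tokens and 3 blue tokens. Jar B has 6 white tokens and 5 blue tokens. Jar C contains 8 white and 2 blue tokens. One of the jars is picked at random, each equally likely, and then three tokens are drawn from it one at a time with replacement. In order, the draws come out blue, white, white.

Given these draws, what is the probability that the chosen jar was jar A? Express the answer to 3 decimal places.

0.348

For each hypothesis, P(data | H) works out to: P(data | jar A) = (3/12)(9/12)(9/12) = 0.14062; P(data | jar B) = (5/11)(6/11)(6/11) = 0.13524; P(data | jar C) = (2/10)(8/10)(8/10) = 0.128.
Weighting by the prior gives 1/3 · 0.14062 = 0.046875, 1/3 · 0.13524 = 0.045079, 1/3 · 0.128 = 0.042667; summing to 0.13462.
So P(jar A | data) = (0.046875) / (0.13462) = 0.3482.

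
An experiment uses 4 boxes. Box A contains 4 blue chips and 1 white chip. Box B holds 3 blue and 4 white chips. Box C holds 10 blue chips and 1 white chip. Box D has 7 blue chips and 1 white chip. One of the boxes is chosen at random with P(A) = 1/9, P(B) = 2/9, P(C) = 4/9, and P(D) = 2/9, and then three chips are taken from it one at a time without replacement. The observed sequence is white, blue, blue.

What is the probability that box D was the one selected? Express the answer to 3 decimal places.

Under each hypothesis, the probability of the observed sequence is: P(data | box A) = (1/5)(4/4)(3/3) = 1/5; P(data | box B) = (4/7)(3/6)(2/5) = 4/35; P(data | box C) = (1/11)(10/10)(9/9) = 1/11; P(data | box D) = (1/8)(7/7)(6/6) = 1/8.
Multiplying each by its prior: 1/9 · 1/5 = 1/45, 2/9 · 4/35 = 8/315, 4/9 · 1/11 = 4/99, 2/9 · 1/8 = 1/36; summing to 107/924.
Hence P(box D | data) = (1/36) / (107/924) = 77/321.

0.240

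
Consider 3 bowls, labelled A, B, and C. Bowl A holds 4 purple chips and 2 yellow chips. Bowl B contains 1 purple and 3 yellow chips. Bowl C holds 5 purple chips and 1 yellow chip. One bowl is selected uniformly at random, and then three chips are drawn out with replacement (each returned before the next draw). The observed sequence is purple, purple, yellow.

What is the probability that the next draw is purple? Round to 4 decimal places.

0.6659

Compute the likelihood of the observed sequence for each case: P(data | bowl A) = (4/6)(4/6)(2/6) = 0.14815; P(data | bowl B) = (1/4)(1/4)(3/4) = 0.046875; P(data | bowl C) = (5/6)(5/6)(1/6) = 0.11574.
Multiplying each by its prior: 1/3 · 0.14815 = 0.049383, 1/3 · 0.046875 = 0.015625, 1/3 · 0.11574 = 0.03858; with total 0.10359.
The posterior is then P(bowl A | data) = 0.47672, P(bowl B | data) = 0.15084, P(bowl C | data) = 0.37244.
Averaging over the posterior, P(purple next | data) = (2/3)(0.47672) + (1/4)(0.15084) + (5/6)(0.37244) = 0.66589.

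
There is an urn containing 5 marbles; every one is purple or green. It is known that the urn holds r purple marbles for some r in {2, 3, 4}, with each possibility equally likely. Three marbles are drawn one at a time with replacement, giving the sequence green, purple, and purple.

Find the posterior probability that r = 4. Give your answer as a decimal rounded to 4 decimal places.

The likelihood of the observed sequence under each hypothesis: P(data | r = 2) = (3/5)(2/5)(2/5) = 12/125; P(data | r = 3) = (2/5)(3/5)(3/5) = 18/125; P(data | r = 4) = (1/5)(4/5)(4/5) = 16/125.
The prior-weighted likelihoods are 1/3 · 12/125 = 4/125, 1/3 · 18/125 = 6/125, 1/3 · 16/125 = 16/375; summing to 46/375.
By Bayes' rule, P(r = 4 | data) = (16/375) / (46/375) = 8/23.

0.3478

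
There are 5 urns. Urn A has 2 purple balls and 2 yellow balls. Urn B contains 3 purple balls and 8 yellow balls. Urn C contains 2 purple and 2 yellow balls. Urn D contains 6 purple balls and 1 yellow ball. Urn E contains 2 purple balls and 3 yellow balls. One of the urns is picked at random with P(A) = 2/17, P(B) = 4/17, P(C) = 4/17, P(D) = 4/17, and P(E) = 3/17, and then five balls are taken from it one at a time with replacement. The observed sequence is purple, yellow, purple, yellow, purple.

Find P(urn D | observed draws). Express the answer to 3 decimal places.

For each hypothesis, P(data | H) works out to: P(data | urn A) = (2/4)(2/4)(2/4)(2/4)(2/4) = 0.03125; P(data | urn B) = (3/11)(8/11)(3/11)(8/11)(3/11) = 0.01073; P(data | urn C) = (2/4)(2/4)(2/4)(2/4)(2/4) = 0.03125; P(data | urn D) = (6/7)(1/7)(6/7)(1/7)(6/7) = 0.012852; P(data | urn E) = (2/5)(3/5)(2/5)(3/5)(2/5) = 0.02304.
Multiplying each by its prior: 2/17 · 0.03125 = 0.0036765, 4/17 · 0.01073 = 0.0025246, 4/17 · 0.03125 = 0.0073529, 4/17 · 0.012852 = 0.003024, 3/17 · 0.02304 = 0.0040659; summing to 0.020644.
Therefore the posterior P(urn D | data) = (0.003024) / (0.020644) = 0.14648.

0.146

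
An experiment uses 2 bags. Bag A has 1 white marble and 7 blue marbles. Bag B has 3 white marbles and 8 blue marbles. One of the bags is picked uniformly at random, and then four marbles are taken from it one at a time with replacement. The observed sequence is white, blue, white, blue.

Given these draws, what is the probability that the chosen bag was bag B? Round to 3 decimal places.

0.767

The likelihood of the observed sequence under each hypothesis: P(data | bag A) = (1/8)(7/8)(1/8)(7/8) = 0.011963; P(data | bag B) = (3/11)(8/11)(3/11)(8/11) = 0.039342.
The prior-weighted likelihoods are 1/2 · 0.011963 = 0.0059814, 1/2 · 0.039342 = 0.019671; with total 0.025652.
Hence P(bag B | data) = (0.019671) / (0.025652) = 0.76683.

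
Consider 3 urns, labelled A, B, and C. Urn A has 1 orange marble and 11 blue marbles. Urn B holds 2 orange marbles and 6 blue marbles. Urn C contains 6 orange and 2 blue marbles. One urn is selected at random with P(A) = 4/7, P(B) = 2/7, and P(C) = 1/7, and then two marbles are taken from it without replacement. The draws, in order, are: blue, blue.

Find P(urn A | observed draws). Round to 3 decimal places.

0.751

Compute the likelihood of the observed sequence for each case: P(data | urn A) = (11/12)(10/11) = 5/6; P(data | urn B) = (6/8)(5/7) = 15/28; P(data | urn C) = (2/8)(1/7) = 1/28.
Multiplying each by its prior: 4/7 · 5/6 = 10/21, 2/7 · 15/28 = 15/98, 1/7 · 1/28 = 1/196; these sum to 373/588.
So P(urn A | data) = (10/21) / (373/588) = 280/373.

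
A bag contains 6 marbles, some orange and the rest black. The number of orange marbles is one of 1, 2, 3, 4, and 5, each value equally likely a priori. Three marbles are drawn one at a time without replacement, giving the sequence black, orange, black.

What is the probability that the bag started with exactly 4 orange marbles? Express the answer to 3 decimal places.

Compute the likelihood of the observed sequence for each case: P(data | r = 1) = (5/6)(1/5)(4/4) = 1/6; P(data | r = 2) = (4/6)(2/5)(3/4) = 1/5; P(data | r = 3) = (3/6)(3/5)(2/4) = 3/20; P(data | r = 4) = (2/6)(4/5)(1/4) = 1/15; P(data | r = 5) = (1/6)(5/5)(0/4) = 0.
Multiplying each by its prior: 1/5 · 1/6 = 1/30, 1/5 · 1/5 = 1/25, 1/5 · 3/20 = 3/100, 1/5 · 1/15 = 1/75, 1/5 · 0 = 0; these sum to 7/60.
Therefore the posterior P(r = 4 | data) = (1/75) / (7/60) = 4/35.

0.114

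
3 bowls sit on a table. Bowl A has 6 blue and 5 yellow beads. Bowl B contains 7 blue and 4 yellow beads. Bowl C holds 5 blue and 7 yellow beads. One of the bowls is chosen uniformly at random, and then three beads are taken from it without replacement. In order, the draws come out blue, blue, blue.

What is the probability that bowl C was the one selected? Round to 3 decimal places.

0.120

Under each hypothesis, the probability of the observed sequence is: P(data | bowl A) = (6/11)(5/10)(4/9) = 4/33; P(data | bowl B) = (7/11)(6/10)(5/9) = 7/33; P(data | bowl C) = (5/12)(4/11)(3/10) = 1/22.
The prior-weighted likelihoods are 1/3 · 4/33 = 4/99, 1/3 · 7/33 = 7/99, 1/3 · 1/22 = 1/66; summing to 25/198.
By Bayes' rule, P(bowl C | data) = (1/66) / (25/198) = 3/25.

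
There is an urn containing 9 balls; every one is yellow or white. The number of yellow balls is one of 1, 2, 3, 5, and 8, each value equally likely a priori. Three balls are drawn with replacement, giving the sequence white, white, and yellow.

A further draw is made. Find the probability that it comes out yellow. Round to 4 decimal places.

For each hypothesis, P(data | H) works out to: P(data | r = 1) = (8/9)(8/9)(1/9) = 0.087791; P(data | r = 2) = (7/9)(7/9)(2/9) = 0.13443; P(data | r = 3) = (6/9)(6/9)(3/9) = 0.14815; P(data | r = 5) = (4/9)(4/9)(5/9) = 0.10974; P(data | r = 8) = (1/9)(1/9)(8/9) = 0.010974.
The prior-weighted likelihoods are 1/5 · 0.087791 = 0.017558, 1/5 · 0.13443 = 0.026886, 1/5 · 0.14815 = 0.02963, 1/5 · 0.10974 = 0.021948, 1/5 · 0.010974 = 0.0021948; these sum to 0.098217.
Normalising, the posterior is P(r = 1 | data) = 0.17877, P(r = 2 | data) = 0.27374, P(r = 3 | data) = 0.30168, P(r = 5 | data) = 0.22346, P(r = 8 | data) = 0.022346.
Averaging over the posterior, P(yellow next | data) = (1/9)(0.17877) + (2/9)(0.27374) + (1/3)(0.30168) + (5/9)(0.22346) + (8/9)(0.022346) = 0.32526.

0.3253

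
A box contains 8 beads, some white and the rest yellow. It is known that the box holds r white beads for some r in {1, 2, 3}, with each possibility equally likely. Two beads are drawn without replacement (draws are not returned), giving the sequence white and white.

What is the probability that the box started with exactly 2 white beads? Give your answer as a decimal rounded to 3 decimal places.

Compute the likelihood of the observed sequence for each case: P(data | r = 1) = (1/8)(0/7) = 0; P(data | r = 2) = (2/8)(1/7) = 1/28; P(data | r = 3) = (3/8)(2/7) = 3/28.
Multiplying each by its prior: 1/3 · 0 = 0, 1/3 · 1/28 = 1/84, 1/3 · 3/28 = 1/28; summing to 1/21.
Hence P(r = 2 | data) = (1/84) / (1/21) = 1/4.

0.250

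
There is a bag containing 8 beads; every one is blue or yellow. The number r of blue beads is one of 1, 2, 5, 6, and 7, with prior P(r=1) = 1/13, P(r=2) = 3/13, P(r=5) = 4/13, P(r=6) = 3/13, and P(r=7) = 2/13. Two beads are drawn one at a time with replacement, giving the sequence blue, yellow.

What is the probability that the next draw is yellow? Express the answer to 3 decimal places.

0.434

The likelihood of the observed sequence under each hypothesis: P(data | r = 1) = (1/8)(7/8) = 7/64; P(data | r = 2) = (2/8)(6/8) = 3/16; P(data | r = 5) = (5/8)(3/8) = 15/64; P(data | r = 6) = (6/8)(2/8) = 3/16; P(data | r = 7) = (7/8)(1/8) = 7/64.
Multiplying each by its prior: 1/13 · 7/64 = 7/832, 3/13 · 3/16 = 9/208, 4/13 · 15/64 = 15/208, 3/13 · 3/16 = 9/208, 2/13 · 7/64 = 7/416; with total 153/832.
Normalising, the posterior is P(r = 1 | data) = 7/153, P(r = 2 | data) = 4/17, P(r = 5 | data) = 20/51, P(r = 6 | data) = 4/17, P(r = 7 | data) = 14/153.
The predictive probability is P(yellow next | data) = (7/8)(7/153) + (3/4)(4/17) + (3/8)(20/51) + (1/4)(4/17) + (1/8)(14/153) = 59/136.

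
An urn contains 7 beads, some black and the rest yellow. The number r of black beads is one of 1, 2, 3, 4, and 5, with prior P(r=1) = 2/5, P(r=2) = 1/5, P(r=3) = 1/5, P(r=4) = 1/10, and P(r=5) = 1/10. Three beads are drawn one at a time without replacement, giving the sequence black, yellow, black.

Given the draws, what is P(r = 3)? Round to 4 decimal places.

Under each hypothesis, the probability of the observed sequence is: P(data | r = 1) = (1/7)(6/6)(0/5) = 0; P(data | r = 2) = (2/7)(5/6)(1/5) = 1/21; P(data | r = 3) = (3/7)(4/6)(2/5) = 4/35; P(data | r = 4) = (4/7)(3/6)(3/5) = 6/35; P(data | r = 5) = (5/7)(2/6)(4/5) = 4/21.
Multiplying each by its prior: 2/5 · 0 = 0, 1/5 · 1/21 = 1/105, 1/5 · 4/35 = 4/175, 1/10 · 6/35 = 3/175, 1/10 · 4/21 = 2/105; summing to 12/175.
Hence P(r = 3 | data) = (4/175) / (12/175) = 1/3.

0.3333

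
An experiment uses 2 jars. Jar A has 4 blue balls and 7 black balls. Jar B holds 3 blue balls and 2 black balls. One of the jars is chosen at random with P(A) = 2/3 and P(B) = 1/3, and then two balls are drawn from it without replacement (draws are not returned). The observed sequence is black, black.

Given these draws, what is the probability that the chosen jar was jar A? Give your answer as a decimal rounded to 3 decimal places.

Under each hypothesis, the probability of the observed sequence is: P(data | jar A) = (7/11)(6/10) = 21/55; P(data | jar B) = (2/5)(1/4) = 1/10.
Weighting by the prior gives 2/3 · 21/55 = 14/55, 1/3 · 1/10 = 1/30; summing to 19/66.
Hence P(jar A | data) = (14/55) / (19/66) = 84/95.

0.884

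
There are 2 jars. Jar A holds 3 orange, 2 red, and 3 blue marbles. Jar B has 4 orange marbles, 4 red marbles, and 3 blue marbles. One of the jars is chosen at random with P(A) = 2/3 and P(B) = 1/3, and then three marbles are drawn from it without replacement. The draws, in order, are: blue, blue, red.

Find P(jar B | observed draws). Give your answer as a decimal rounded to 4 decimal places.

0.2534

Under each hypothesis, the probability of the observed sequence is: P(data | jar A) = (3/8)(2/7)(2/6) = 0.035714; P(data | jar B) = (3/11)(2/10)(4/9) = 0.024242.
Multiplying each by its prior: 2/3 · 0.035714 = 0.02381, 1/3 · 0.024242 = 0.0080808; with total 0.03189.
Therefore the posterior P(jar B | data) = (0.0080808) / (0.03189) = 0.25339.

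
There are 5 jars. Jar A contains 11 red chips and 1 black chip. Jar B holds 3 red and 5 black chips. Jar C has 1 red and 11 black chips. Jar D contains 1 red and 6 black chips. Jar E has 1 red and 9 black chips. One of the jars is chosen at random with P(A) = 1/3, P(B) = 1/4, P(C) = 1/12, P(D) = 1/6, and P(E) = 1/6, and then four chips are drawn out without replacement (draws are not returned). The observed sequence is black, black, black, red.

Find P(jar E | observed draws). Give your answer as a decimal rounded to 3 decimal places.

0.225

Compute the likelihood of the observed sequence for each case: P(data | jar A) = (1/12)(0/11) = 0; P(data | jar B) = (5/8)(4/7)(3/6)(3/5) = 0.10714; P(data | jar C) = (11/12)(10/11)(9/10)(1/9) = 0.083333; P(data | jar D) = (6/7)(5/6)(4/5)(1/4) = 0.14286; P(data | jar E) = (9/10)(8/9)(7/8)(1/7) = 0.1.
The prior-weighted likelihoods are 1/3 · 0 = 0, 1/4 · 0.10714 = 0.026786, 1/12 · 0.083333 = 0.0069444, 1/6 · 0.14286 = 0.02381, 1/6 · 0.1 = 0.016667; these sum to 0.074206.
By Bayes' rule, P(jar E | data) = (0.016667) / (0.074206) = 0.2246.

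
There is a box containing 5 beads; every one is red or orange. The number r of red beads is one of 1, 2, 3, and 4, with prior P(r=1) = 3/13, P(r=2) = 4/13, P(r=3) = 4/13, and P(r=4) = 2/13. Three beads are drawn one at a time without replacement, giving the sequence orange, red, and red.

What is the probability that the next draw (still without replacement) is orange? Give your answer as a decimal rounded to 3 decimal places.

0.500

For each hypothesis, P(data | H) works out to: P(data | r = 1) = (4/5)(1/4)(0/3) = 0; P(data | r = 2) = (3/5)(2/4)(1/3) = 1/10; P(data | r = 3) = (2/5)(3/4)(2/3) = 1/5; P(data | r = 4) = (1/5)(4/4)(3/3) = 1/5.
The prior-weighted likelihoods are 3/13 · 0 = 0, 4/13 · 1/10 = 2/65, 4/13 · 1/5 = 4/65, 2/13 · 1/5 = 2/65; summing to 8/65.
Dividing through by the total gives posterior P(r = 1 | data) = 0, P(r = 2 | data) = 1/4, P(r = 3 | data) = 1/2, P(r = 4 | data) = 1/4.
So P(orange next | data) = Σ P(orange next | H) P(H | data) = (1)(1/4) + (1/2)(1/2) + (0)(1/4) = 1/2.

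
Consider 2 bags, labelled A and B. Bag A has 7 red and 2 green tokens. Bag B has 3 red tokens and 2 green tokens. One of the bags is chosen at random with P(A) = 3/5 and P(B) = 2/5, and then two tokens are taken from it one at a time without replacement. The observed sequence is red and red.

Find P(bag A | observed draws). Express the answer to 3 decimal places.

Compute the likelihood of the observed sequence for each case: P(data | bag A) = (7/9)(6/8) = 7/12; P(data | bag B) = (3/5)(2/4) = 3/10.
Multiplying each by its prior: 3/5 · 7/12 = 7/20, 2/5 · 3/10 = 3/25; summing to 47/100.
Therefore the posterior P(bag A | data) = (7/20) / (47/100) = 35/47.

0.745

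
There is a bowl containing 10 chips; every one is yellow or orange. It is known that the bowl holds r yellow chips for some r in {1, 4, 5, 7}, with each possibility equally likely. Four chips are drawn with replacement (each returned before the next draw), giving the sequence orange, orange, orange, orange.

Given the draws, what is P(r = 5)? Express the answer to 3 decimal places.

Under each hypothesis, the probability of the observed sequence is: P(data | r = 1) = (9/10)(9/10)(9/10)(9/10) = 0.6561; P(data | r = 4) = (6/10)(6/10)(6/10)(6/10) = 0.1296; P(data | r = 5) = (5/10)(5/10)(5/10)(5/10) = 0.0625; P(data | r = 7) = (3/10)(3/10)(3/10)(3/10) = 0.0081.
The prior-weighted likelihoods are 1/4 · 0.6561 = 0.16403, 1/4 · 0.1296 = 0.0324, 1/4 · 0.0625 = 0.015625, 1/4 · 0.0081 = 0.002025; summing to 0.21407.
Therefore the posterior P(r = 5 | data) = (0.015625) / (0.21407) = 0.072988.

0.073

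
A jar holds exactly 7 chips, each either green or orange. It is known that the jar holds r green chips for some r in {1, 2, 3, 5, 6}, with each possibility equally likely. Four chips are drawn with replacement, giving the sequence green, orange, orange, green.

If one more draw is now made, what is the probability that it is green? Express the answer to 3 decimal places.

0.475

For each hypothesis, P(data | H) works out to: P(data | r = 1) = (1/7)(6/7)(6/7)(1/7) = 0.014994; P(data | r = 2) = (2/7)(5/7)(5/7)(2/7) = 0.041649; P(data | r = 3) = (3/7)(4/7)(4/7)(3/7) = 0.059975; P(data | r = 5) = (5/7)(2/7)(2/7)(5/7) = 0.041649; P(data | r = 6) = (6/7)(1/7)(1/7)(6/7) = 0.014994.
Weighting by the prior gives 1/5 · 0.014994 = 0.0029988, 1/5 · 0.041649 = 0.0083299, 1/5 · 0.059975 = 0.011995, 1/5 · 0.041649 = 0.0083299, 1/5 · 0.014994 = 0.0029988; with total 0.034652.
Normalising, the posterior is P(r = 1 | data) = 0.086538, P(r = 2 | data) = 0.24038, P(r = 3 | data) = 0.34615, P(r = 5 | data) = 0.24038, P(r = 6 | data) = 0.086538.
The predictive probability is P(green next | data) = (1/7)(0.086538) + (2/7)(0.24038) + (3/7)(0.34615) + (5/7)(0.24038) + (6/7)(0.086538) = 0.47527.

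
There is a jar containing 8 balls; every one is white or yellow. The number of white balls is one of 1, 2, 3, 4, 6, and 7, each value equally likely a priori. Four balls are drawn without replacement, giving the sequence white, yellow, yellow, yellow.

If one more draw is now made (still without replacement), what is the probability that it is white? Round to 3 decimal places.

The likelihood of the observed sequence under each hypothesis: P(data | r = 1) = (1/8)(7/7)(6/6)(5/5) = 0.125; P(data | r = 2) = (2/8)(6/7)(5/6)(4/5) = 0.14286; P(data | r = 3) = (3/8)(5/7)(4/6)(3/5) = 0.10714; P(data | r = 4) = (4/8)(4/7)(3/6)(2/5) = 0.057143; P(data | r = 6) = (6/8)(2/7)(1/6)(0/5) = 0; P(data | r = 7) = (7/8)(1/7)(0/6) = 0.
The prior-weighted likelihoods are 1/6 · 0.125 = 0.020833, 1/6 · 0.14286 = 0.02381, 1/6 · 0.10714 = 0.017857, 1/6 · 0.057143 = 0.0095238, 1/6 · 0 = 0, 1/6 · 0 = 0; with total 0.072024.
The posterior is then P(r = 1 | data) = 0.28926, P(r = 2 | data) = 0.33058, P(r = 3 | data) = 0.24793, P(r = 4 | data) = 0.13223, P(r = 6 | data) = 0, P(r = 7 | data) = 0.
Averaging over the posterior, P(white next | data) = (0)(0.28926) + (1/4)(0.33058) + (1/2)(0.24793) + (3/4)(0.13223) = 0.30579.

0.306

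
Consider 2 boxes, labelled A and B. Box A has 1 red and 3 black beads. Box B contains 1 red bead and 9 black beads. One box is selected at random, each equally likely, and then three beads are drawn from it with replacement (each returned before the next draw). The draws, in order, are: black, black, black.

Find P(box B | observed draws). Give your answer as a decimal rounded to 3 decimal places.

0.633

Under each hypothesis, the probability of the observed sequence is: P(data | box A) = (3/4)(3/4)(3/4) = 0.42188; P(data | box B) = (9/10)(9/10)(9/10) = 0.729.
Weighting by the prior gives 1/2 · 0.42188 = 0.21094, 1/2 · 0.729 = 0.3645; with total 0.57544.
So P(box B | data) = (0.3645) / (0.57544) = 0.63343.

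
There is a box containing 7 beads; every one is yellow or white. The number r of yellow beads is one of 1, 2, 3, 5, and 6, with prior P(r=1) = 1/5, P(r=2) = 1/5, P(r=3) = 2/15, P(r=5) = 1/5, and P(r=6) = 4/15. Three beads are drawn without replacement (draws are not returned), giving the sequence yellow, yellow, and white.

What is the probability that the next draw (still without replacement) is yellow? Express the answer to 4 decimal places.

Under each hypothesis, the probability of the observed sequence is: P(data | r = 1) = (1/7)(0/6) = 0; P(data | r = 2) = (2/7)(1/6)(5/5) = 1/21; P(data | r = 3) = (3/7)(2/6)(4/5) = 4/35; P(data | r = 5) = (5/7)(4/6)(2/5) = 4/21; P(data | r = 6) = (6/7)(5/6)(1/5) = 1/7.
The prior-weighted likelihoods are 1/5 · 0 = 0, 1/5 · 1/21 = 1/105, 2/15 · 4/35 = 8/525, 1/5 · 4/21 = 4/105, 4/15 · 1/7 = 4/105; these sum to 53/525.
Dividing through by the total gives posterior P(r = 1 | data) = 0, P(r = 2 | data) = 5/53, P(r = 3 | data) = 8/53, P(r = 5 | data) = 20/53, P(r = 6 | data) = 20/53.
The predictive probability is P(yellow next | data) = (0)(5/53) + (1/4)(8/53) + (3/4)(20/53) + (1)(20/53) = 37/53.

0.6981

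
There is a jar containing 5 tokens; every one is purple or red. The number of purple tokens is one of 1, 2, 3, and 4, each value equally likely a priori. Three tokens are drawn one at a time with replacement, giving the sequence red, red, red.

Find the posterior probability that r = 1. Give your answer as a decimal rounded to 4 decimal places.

0.6400

For each hypothesis, P(data | H) works out to: P(data | r = 1) = (4/5)(4/5)(4/5) = 64/125; P(data | r = 2) = (3/5)(3/5)(3/5) = 27/125; P(data | r = 3) = (2/5)(2/5)(2/5) = 8/125; P(data | r = 4) = (1/5)(1/5)(1/5) = 1/125.
Weighting by the prior gives 1/4 · 64/125 = 16/125, 1/4 · 27/125 = 27/500, 1/4 · 8/125 = 2/125, 1/4 · 1/125 = 1/500; these sum to 1/5.
By Bayes' rule, P(r = 1 | data) = (16/125) / (1/5) = 16/25.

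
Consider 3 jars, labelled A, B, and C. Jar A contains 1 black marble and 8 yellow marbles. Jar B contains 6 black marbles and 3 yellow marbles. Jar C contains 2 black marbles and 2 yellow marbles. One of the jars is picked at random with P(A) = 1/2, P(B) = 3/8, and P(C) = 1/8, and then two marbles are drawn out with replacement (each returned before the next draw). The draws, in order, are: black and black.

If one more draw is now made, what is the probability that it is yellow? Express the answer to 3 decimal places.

The likelihood of the observed sequence under each hypothesis: P(data | jar A) = (1/9)(1/9) = 0.012346; P(data | jar B) = (6/9)(6/9) = 0.44444; P(data | jar C) = (2/4)(2/4) = 0.25.
Weighting by the prior gives 1/2 · 0.012346 = 0.0061728, 3/8 · 0.44444 = 0.16667, 1/8 · 0.25 = 0.03125; with total 0.20409.
Normalising, the posterior is P(jar A | data) = 0.030246, P(jar B | data) = 0.81664, P(jar C | data) = 0.15312.
Averaging over the posterior, P(yellow next | data) = (8/9)(0.030246) + (1/3)(0.81664) + (1/2)(0.15312) = 0.37566.

0.376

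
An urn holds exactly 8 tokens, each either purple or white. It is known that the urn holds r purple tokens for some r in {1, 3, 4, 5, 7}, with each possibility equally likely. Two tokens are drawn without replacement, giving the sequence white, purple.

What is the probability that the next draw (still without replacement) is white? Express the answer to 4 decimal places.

Compute the likelihood of the observed sequence for each case: P(data | r = 1) = (7/8)(1/7) = 1/8; P(data | r = 3) = (5/8)(3/7) = 15/56; P(data | r = 4) = (4/8)(4/7) = 2/7; P(data | r = 5) = (3/8)(5/7) = 15/56; P(data | r = 7) = (1/8)(7/7) = 1/8.
Multiplying each by its prior: 1/5 · 1/8 = 1/40, 1/5 · 15/56 = 3/56, 1/5 · 2/7 = 2/35, 1/5 · 15/56 = 3/56, 1/5 · 1/8 = 1/40; with total 3/14.
Dividing through by the total gives posterior P(r = 1 | data) = 7/60, P(r = 3 | data) = 1/4, P(r = 4 | data) = 4/15, P(r = 5 | data) = 1/4, P(r = 7 | data) = 7/60.
The predictive probability is P(white next | data) = (1)(7/60) + (2/3)(1/4) + (1/2)(4/15) + (1/3)(1/4) + (0)(7/60) = 1/2.

0.5000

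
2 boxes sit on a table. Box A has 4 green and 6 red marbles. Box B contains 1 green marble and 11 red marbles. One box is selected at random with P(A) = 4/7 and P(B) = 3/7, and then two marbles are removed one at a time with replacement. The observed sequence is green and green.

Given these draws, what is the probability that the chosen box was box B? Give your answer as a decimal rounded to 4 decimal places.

0.0315

Compute the likelihood of the observed sequence for each case: P(data | box A) = (4/10)(4/10) = 0.16; P(data | box B) = (1/12)(1/12) = 0.0069444.
Weighting by the prior gives 4/7 · 0.16 = 0.091429, 3/7 · 0.0069444 = 0.0029762; summing to 0.094405.
By Bayes' rule, P(box B | data) = (0.0029762) / (0.094405) = 0.031526.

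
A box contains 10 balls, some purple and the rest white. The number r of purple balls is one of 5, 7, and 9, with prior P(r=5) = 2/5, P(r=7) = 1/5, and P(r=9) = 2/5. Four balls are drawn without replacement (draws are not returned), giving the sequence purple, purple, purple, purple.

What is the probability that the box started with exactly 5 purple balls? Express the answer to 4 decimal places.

Compute the likelihood of the observed sequence for each case: P(data | r = 5) = (5/10)(4/9)(3/8)(2/7) = 1/42; P(data | r = 7) = (7/10)(6/9)(5/8)(4/7) = 1/6; P(data | r = 9) = (9/10)(8/9)(7/8)(6/7) = 3/5.
Multiplying each by its prior: 2/5 · 1/42 = 1/105, 1/5 · 1/6 = 1/30, 2/5 · 3/5 = 6/25; with total 99/350.
By Bayes' rule, P(r = 5 | data) = (1/105) / (99/350) = 10/297.

0.0337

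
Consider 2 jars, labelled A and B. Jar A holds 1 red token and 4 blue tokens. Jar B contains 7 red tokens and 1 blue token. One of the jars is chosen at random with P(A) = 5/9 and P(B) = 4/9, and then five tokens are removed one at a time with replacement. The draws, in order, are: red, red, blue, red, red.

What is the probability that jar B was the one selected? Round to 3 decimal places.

0.979

Compute the likelihood of the observed sequence for each case: P(data | jar A) = (1/5)(1/5)(4/5)(1/5)(1/5) = 0.00128; P(data | jar B) = (7/8)(7/8)(1/8)(7/8)(7/8) = 0.073273.
Multiplying each by its prior: 5/9 · 0.00128 = 0.00071111, 4/9 · 0.073273 = 0.032566; with total 0.033277.
Therefore the posterior P(jar B | data) = (0.032566) / (0.033277) = 0.97863.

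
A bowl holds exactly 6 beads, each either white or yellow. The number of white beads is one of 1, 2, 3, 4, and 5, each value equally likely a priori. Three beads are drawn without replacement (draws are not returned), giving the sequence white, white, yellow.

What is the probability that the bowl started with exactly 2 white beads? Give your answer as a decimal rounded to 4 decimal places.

0.1143

The likelihood of the observed sequence under each hypothesis: P(data | r = 1) = (1/6)(0/5) = 0; P(data | r = 2) = (2/6)(1/5)(4/4) = 1/15; P(data | r = 3) = (3/6)(2/5)(3/4) = 3/20; P(data | r = 4) = (4/6)(3/5)(2/4) = 1/5; P(data | r = 5) = (5/6)(4/5)(1/4) = 1/6.
The prior-weighted likelihoods are 1/5 · 0 = 0, 1/5 · 1/15 = 1/75, 1/5 · 3/20 = 3/100, 1/5 · 1/5 = 1/25, 1/5 · 1/6 = 1/30; summing to 7/60.
So P(r = 2 | data) = (1/75) / (7/60) = 4/35.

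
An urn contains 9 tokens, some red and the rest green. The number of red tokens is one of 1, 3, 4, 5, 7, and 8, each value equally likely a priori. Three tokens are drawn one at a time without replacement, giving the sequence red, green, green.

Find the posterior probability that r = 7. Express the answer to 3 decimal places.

The likelihood of the observed sequence under each hypothesis: P(data | r = 1) = (1/9)(8/8)(7/7) = 1/9; P(data | r = 3) = (3/9)(6/8)(5/7) = 5/28; P(data | r = 4) = (4/9)(5/8)(4/7) = 10/63; P(data | r = 5) = (5/9)(4/8)(3/7) = 5/42; P(data | r = 7) = (7/9)(2/8)(1/7) = 1/36; P(data | r = 8) = (8/9)(1/8)(0/7) = 0.
The prior-weighted likelihoods are 1/6 · 1/9 = 1/54, 1/6 · 5/28 = 5/168, 1/6 · 10/63 = 5/189, 1/6 · 5/42 = 5/252, 1/6 · 1/36 = 1/216, 1/6 · 0 = 0; these sum to 25/252.
So P(r = 7 | data) = (1/216) / (25/252) = 7/150.

0.047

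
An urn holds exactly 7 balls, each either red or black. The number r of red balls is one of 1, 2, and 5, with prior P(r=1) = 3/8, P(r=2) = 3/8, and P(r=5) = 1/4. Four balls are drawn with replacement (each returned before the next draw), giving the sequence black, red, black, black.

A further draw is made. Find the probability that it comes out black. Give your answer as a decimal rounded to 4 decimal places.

0.7537

For each hypothesis, P(data | H) works out to: P(data | r = 1) = (6/7)(1/7)(6/7)(6/7) = 0.089963; P(data | r = 2) = (5/7)(2/7)(5/7)(5/7) = 0.10412; P(data | r = 5) = (2/7)(5/7)(2/7)(2/7) = 0.01666.
Multiplying each by its prior: 3/8 · 0.089963 = 0.033736, 3/8 · 0.10412 = 0.039046, 1/4 · 0.01666 = 0.0041649; with total 0.076947.
Dividing through by the total gives posterior P(r = 1 | data) = 0.43843, P(r = 2 | data) = 0.50744, P(r = 5 | data) = 0.054127.
So P(black next | data) = Σ P(black next | H) P(H | data) = (6/7)(0.43843) + (5/7)(0.50744) + (2/7)(0.054127) = 0.75372.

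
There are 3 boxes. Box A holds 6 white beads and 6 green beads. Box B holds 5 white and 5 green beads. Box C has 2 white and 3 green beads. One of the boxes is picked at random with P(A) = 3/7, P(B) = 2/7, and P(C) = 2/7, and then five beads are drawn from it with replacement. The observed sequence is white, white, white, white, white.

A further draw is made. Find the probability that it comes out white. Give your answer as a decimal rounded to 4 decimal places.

0.4884

The likelihood of the observed sequence under each hypothesis: P(data | box A) = (6/12)(6/12)(6/12)(6/12)(6/12) = 0.03125; P(data | box B) = (5/10)(5/10)(5/10)(5/10)(5/10) = 0.03125; P(data | box C) = (2/5)(2/5)(2/5)(2/5)(2/5) = 0.01024.
The prior-weighted likelihoods are 3/7 · 0.03125 = 0.013393, 2/7 · 0.03125 = 0.0089286, 2/7 · 0.01024 = 0.0029257; with total 0.025247.
Normalising, the posterior is P(box A | data) = 0.53047, P(box B | data) = 0.35365, P(box C | data) = 0.11588.
So P(white next | data) = Σ P(white next | H) P(H | data) = (1/2)(0.53047) + (1/2)(0.35365) + (2/5)(0.11588) = 0.48841.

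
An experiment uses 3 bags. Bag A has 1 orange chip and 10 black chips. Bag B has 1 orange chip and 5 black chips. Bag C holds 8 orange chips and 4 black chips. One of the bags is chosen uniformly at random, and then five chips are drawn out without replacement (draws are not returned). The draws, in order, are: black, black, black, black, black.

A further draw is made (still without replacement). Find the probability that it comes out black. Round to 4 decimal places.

0.6383

For each hypothesis, P(data | H) works out to: P(data | bag A) = (10/11)(9/10)(8/9)(7/8)(6/7) = 6/11; P(data | bag B) = (5/6)(4/5)(3/4)(2/3)(1/2) = 1/6; P(data | bag C) = (4/12)(3/11)(2/10)(1/9)(0/8) = 0.
The prior-weighted likelihoods are 1/3 · 6/11 = 2/11, 1/3 · 1/6 = 1/18, 1/3 · 0 = 0; with total 47/198.
Dividing through by the total gives posterior P(bag A | data) = 36/47, P(bag B | data) = 11/47, P(bag C | data) = 0.
So P(black next | data) = Σ P(black next | H) P(H | data) = (5/6)(36/47) + (0)(11/47) = 30/47.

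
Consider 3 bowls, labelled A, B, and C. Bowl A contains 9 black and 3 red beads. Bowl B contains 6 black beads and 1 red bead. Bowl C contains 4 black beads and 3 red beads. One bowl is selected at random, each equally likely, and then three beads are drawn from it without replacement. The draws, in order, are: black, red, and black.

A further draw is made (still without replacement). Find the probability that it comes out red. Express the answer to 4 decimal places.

The likelihood of the observed sequence under each hypothesis: P(data | bowl A) = (9/12)(3/11)(8/10) = 0.16364; P(data | bowl B) = (6/7)(1/6)(5/5) = 0.14286; P(data | bowl C) = (4/7)(3/6)(3/5) = 0.17143.
Weighting by the prior gives 1/3 · 0.16364 = 0.054545, 1/3 · 0.14286 = 0.047619, 1/3 · 0.17143 = 0.057143; these sum to 0.15931.
The posterior is then P(bowl A | data) = 0.34239, P(bowl B | data) = 0.29891, P(bowl C | data) = 0.3587.
So P(red next | data) = Σ P(red next | H) P(H | data) = (2/9)(0.34239) + (0)(0.29891) + (1/2)(0.3587) = 0.25543.

0.2554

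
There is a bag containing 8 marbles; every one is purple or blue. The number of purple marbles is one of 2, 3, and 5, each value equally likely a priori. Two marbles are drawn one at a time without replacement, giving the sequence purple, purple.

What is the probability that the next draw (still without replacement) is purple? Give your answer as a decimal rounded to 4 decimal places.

Compute the likelihood of the observed sequence for each case: P(data | r = 2) = (2/8)(1/7) = 1/28; P(data | r = 3) = (3/8)(2/7) = 3/28; P(data | r = 5) = (5/8)(4/7) = 5/14.
The prior-weighted likelihoods are 1/3 · 1/28 = 1/84, 1/3 · 3/28 = 1/28, 1/3 · 5/14 = 5/42; with total 1/6.
Normalising, the posterior is P(r = 2 | data) = 1/14, P(r = 3 | data) = 3/14, P(r = 5 | data) = 5/7.
So P(purple next | data) = Σ P(purple next | H) P(H | data) = (0)(1/14) + (1/6)(3/14) + (1/2)(5/7) = 11/28.

0.3929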